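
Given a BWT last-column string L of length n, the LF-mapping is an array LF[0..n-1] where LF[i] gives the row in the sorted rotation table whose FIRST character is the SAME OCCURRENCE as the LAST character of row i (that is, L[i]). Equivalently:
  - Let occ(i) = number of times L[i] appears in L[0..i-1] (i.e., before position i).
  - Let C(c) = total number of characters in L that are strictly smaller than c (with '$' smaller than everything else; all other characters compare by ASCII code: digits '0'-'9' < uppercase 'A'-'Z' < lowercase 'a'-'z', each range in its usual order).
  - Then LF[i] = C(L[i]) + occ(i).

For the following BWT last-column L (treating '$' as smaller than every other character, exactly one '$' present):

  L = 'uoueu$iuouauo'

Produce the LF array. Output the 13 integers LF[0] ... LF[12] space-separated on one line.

Answer: 7 4 8 2 9 0 3 10 5 11 1 12 6

Derivation:
Char counts: '$':1, 'a':1, 'e':1, 'i':1, 'o':3, 'u':6
C (first-col start): C('$')=0, C('a')=1, C('e')=2, C('i')=3, C('o')=4, C('u')=7
L[0]='u': occ=0, LF[0]=C('u')+0=7+0=7
L[1]='o': occ=0, LF[1]=C('o')+0=4+0=4
L[2]='u': occ=1, LF[2]=C('u')+1=7+1=8
L[3]='e': occ=0, LF[3]=C('e')+0=2+0=2
L[4]='u': occ=2, LF[4]=C('u')+2=7+2=9
L[5]='$': occ=0, LF[5]=C('$')+0=0+0=0
L[6]='i': occ=0, LF[6]=C('i')+0=3+0=3
L[7]='u': occ=3, LF[7]=C('u')+3=7+3=10
L[8]='o': occ=1, LF[8]=C('o')+1=4+1=5
L[9]='u': occ=4, LF[9]=C('u')+4=7+4=11
L[10]='a': occ=0, LF[10]=C('a')+0=1+0=1
L[11]='u': occ=5, LF[11]=C('u')+5=7+5=12
L[12]='o': occ=2, LF[12]=C('o')+2=4+2=6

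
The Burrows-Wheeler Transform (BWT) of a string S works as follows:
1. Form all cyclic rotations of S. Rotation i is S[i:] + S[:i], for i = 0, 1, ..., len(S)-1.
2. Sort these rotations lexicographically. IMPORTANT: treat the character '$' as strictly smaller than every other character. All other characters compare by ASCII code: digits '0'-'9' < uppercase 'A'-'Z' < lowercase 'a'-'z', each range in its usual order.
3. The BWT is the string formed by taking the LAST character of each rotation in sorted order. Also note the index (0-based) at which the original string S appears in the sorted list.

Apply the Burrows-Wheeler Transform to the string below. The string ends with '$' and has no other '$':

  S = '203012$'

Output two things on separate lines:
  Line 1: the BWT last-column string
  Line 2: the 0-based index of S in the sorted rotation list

All 7 rotations (rotation i = S[i:]+S[:i]):
  rot[0] = 203012$
  rot[1] = 03012$2
  rot[2] = 3012$20
  rot[3] = 012$203
  rot[4] = 12$2030
  rot[5] = 2$20301
  rot[6] = $203012
Sorted (with $ < everything):
  sorted[0] = $203012  (last char: '2')
  sorted[1] = 012$203  (last char: '3')
  sorted[2] = 03012$2  (last char: '2')
  sorted[3] = 12$2030  (last char: '0')
  sorted[4] = 2$20301  (last char: '1')
  sorted[5] = 203012$  (last char: '$')
  sorted[6] = 3012$20  (last char: '0')
Last column: 23201$0
Original string S is at sorted index 5

Answer: 23201$0
5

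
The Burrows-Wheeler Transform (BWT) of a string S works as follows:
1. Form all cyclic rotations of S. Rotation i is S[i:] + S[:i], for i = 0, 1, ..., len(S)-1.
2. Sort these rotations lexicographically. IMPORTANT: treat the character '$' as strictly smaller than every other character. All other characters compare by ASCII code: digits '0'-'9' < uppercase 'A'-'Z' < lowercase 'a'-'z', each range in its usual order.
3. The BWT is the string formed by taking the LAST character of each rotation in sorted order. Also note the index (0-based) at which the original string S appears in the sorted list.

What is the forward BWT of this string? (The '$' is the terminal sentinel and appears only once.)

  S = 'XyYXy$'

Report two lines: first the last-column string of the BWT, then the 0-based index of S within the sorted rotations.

Answer: yY$yXX
2

Derivation:
All 6 rotations (rotation i = S[i:]+S[:i]):
  rot[0] = XyYXy$
  rot[1] = yYXy$X
  rot[2] = YXy$Xy
  rot[3] = Xy$XyY
  rot[4] = y$XyYX
  rot[5] = $XyYXy
Sorted (with $ < everything):
  sorted[0] = $XyYXy  (last char: 'y')
  sorted[1] = Xy$XyY  (last char: 'Y')
  sorted[2] = XyYXy$  (last char: '$')
  sorted[3] = YXy$Xy  (last char: 'y')
  sorted[4] = y$XyYX  (last char: 'X')
  sorted[5] = yYXy$X  (last char: 'X')
Last column: yY$yXX
Original string S is at sorted index 2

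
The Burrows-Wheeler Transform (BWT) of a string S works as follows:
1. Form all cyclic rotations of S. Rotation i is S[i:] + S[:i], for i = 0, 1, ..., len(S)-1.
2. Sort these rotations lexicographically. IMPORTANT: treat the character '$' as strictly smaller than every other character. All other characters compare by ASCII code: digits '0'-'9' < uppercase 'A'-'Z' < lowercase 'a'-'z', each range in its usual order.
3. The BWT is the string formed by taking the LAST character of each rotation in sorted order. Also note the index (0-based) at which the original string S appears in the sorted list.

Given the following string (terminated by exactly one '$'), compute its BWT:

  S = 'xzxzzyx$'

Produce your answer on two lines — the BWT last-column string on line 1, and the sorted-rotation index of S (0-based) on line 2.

All 8 rotations (rotation i = S[i:]+S[:i]):
  rot[0] = xzxzzyx$
  rot[1] = zxzzyx$x
  rot[2] = xzzyx$xz
  rot[3] = zzyx$xzx
  rot[4] = zyx$xzxz
  rot[5] = yx$xzxzz
  rot[6] = x$xzxzzy
  rot[7] = $xzxzzyx
Sorted (with $ < everything):
  sorted[0] = $xzxzzyx  (last char: 'x')
  sorted[1] = x$xzxzzy  (last char: 'y')
  sorted[2] = xzxzzyx$  (last char: '$')
  sorted[3] = xzzyx$xz  (last char: 'z')
  sorted[4] = yx$xzxzz  (last char: 'z')
  sorted[5] = zxzzyx$x  (last char: 'x')
  sorted[6] = zyx$xzxz  (last char: 'z')
  sorted[7] = zzyx$xzx  (last char: 'x')
Last column: xy$zzxzx
Original string S is at sorted index 2

Answer: xy$zzxzx
2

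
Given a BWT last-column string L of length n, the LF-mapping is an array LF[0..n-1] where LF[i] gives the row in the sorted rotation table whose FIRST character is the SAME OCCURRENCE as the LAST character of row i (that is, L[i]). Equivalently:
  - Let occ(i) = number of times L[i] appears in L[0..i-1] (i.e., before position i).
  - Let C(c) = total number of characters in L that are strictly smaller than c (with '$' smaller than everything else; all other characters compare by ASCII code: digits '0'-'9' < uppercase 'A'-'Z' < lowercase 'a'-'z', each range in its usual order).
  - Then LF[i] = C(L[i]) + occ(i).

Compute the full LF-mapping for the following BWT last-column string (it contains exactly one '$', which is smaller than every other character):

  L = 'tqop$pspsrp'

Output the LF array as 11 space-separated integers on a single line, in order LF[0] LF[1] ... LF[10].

Char counts: '$':1, 'o':1, 'p':4, 'q':1, 'r':1, 's':2, 't':1
C (first-col start): C('$')=0, C('o')=1, C('p')=2, C('q')=6, C('r')=7, C('s')=8, C('t')=10
L[0]='t': occ=0, LF[0]=C('t')+0=10+0=10
L[1]='q': occ=0, LF[1]=C('q')+0=6+0=6
L[2]='o': occ=0, LF[2]=C('o')+0=1+0=1
L[3]='p': occ=0, LF[3]=C('p')+0=2+0=2
L[4]='$': occ=0, LF[4]=C('$')+0=0+0=0
L[5]='p': occ=1, LF[5]=C('p')+1=2+1=3
L[6]='s': occ=0, LF[6]=C('s')+0=8+0=8
L[7]='p': occ=2, LF[7]=C('p')+2=2+2=4
L[8]='s': occ=1, LF[8]=C('s')+1=8+1=9
L[9]='r': occ=0, LF[9]=C('r')+0=7+0=7
L[10]='p': occ=3, LF[10]=C('p')+3=2+3=5

Answer: 10 6 1 2 0 3 8 4 9 7 5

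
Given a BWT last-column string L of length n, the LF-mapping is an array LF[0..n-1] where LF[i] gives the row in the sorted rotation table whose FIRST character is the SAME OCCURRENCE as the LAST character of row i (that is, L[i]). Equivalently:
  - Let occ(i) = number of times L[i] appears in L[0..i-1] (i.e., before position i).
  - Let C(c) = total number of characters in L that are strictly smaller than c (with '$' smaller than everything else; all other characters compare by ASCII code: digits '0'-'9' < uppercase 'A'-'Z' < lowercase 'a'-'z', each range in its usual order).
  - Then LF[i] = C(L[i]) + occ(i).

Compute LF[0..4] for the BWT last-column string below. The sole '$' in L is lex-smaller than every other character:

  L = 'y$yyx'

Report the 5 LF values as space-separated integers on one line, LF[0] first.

Char counts: '$':1, 'x':1, 'y':3
C (first-col start): C('$')=0, C('x')=1, C('y')=2
L[0]='y': occ=0, LF[0]=C('y')+0=2+0=2
L[1]='$': occ=0, LF[1]=C('$')+0=0+0=0
L[2]='y': occ=1, LF[2]=C('y')+1=2+1=3
L[3]='y': occ=2, LF[3]=C('y')+2=2+2=4
L[4]='x': occ=0, LF[4]=C('x')+0=1+0=1

Answer: 2 0 3 4 1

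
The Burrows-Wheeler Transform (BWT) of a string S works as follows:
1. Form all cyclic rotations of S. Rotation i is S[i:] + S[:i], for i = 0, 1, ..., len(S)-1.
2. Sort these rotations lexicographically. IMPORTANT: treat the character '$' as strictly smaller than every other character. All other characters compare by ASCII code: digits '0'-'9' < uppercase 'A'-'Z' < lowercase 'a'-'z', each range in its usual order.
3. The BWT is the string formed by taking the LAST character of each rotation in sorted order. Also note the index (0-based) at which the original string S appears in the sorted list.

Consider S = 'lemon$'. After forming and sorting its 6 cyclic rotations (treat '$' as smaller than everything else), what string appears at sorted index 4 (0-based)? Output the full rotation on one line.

Answer: n$lemo

Derivation:
All 6 rotations (rotation i = S[i:]+S[:i]):
  rot[0] = lemon$
  rot[1] = emon$l
  rot[2] = mon$le
  rot[3] = on$lem
  rot[4] = n$lemo
  rot[5] = $lemon
Sorted (with $ < everything):
  sorted[0] = $lemon
  sorted[1] = emon$l
  sorted[2] = lemon$
  sorted[3] = mon$le
  sorted[4] = n$lemo
  sorted[5] = on$lem
sorted[4] = n$lemo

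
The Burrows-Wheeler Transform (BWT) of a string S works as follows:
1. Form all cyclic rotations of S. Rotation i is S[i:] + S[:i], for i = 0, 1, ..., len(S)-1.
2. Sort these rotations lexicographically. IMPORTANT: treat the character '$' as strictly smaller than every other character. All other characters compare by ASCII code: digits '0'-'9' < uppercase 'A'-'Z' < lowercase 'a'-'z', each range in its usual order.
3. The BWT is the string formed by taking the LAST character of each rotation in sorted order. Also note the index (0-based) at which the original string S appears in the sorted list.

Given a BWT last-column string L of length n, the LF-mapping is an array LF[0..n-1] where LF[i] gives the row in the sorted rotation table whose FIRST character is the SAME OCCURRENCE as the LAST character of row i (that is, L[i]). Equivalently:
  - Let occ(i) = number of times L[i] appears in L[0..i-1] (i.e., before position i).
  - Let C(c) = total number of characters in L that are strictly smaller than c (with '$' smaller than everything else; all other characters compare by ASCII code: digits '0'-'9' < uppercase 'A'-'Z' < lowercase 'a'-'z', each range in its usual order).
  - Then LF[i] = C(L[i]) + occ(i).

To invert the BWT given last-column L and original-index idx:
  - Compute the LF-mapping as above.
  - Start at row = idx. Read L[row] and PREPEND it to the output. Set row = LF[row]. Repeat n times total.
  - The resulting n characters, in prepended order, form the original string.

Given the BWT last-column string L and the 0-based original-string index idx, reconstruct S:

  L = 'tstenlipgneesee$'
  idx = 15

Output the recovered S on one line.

Answer: tennesseepiglet$

Derivation:
LF mapping: 14 12 15 1 9 8 7 11 6 10 2 3 13 4 5 0
Walk LF starting at row 15, prepending L[row]:
  step 1: row=15, L[15]='$', prepend. Next row=LF[15]=0
  step 2: row=0, L[0]='t', prepend. Next row=LF[0]=14
  step 3: row=14, L[14]='e', prepend. Next row=LF[14]=5
  step 4: row=5, L[5]='l', prepend. Next row=LF[5]=8
  step 5: row=8, L[8]='g', prepend. Next row=LF[8]=6
  step 6: row=6, L[6]='i', prepend. Next row=LF[6]=7
  step 7: row=7, L[7]='p', prepend. Next row=LF[7]=11
  step 8: row=11, L[11]='e', prepend. Next row=LF[11]=3
  step 9: row=3, L[3]='e', prepend. Next row=LF[3]=1
  step 10: row=1, L[1]='s', prepend. Next row=LF[1]=12
  step 11: row=12, L[12]='s', prepend. Next row=LF[12]=13
  step 12: row=13, L[13]='e', prepend. Next row=LF[13]=4
  step 13: row=4, L[4]='n', prepend. Next row=LF[4]=9
  step 14: row=9, L[9]='n', prepend. Next row=LF[9]=10
  step 15: row=10, L[10]='e', prepend. Next row=LF[10]=2
  step 16: row=2, L[2]='t', prepend. Next row=LF[2]=15
Reversed output: tennesseepiglet$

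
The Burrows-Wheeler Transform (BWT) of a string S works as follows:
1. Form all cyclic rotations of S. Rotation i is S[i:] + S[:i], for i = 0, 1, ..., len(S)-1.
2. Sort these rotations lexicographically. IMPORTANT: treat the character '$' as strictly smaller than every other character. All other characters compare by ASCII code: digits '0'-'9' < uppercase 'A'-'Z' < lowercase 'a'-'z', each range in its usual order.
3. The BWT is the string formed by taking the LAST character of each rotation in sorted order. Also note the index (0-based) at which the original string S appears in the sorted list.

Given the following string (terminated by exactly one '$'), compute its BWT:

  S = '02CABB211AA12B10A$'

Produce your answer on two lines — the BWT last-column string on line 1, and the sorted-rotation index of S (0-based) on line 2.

Answer: A$1B2A1B100A1C2BA2
1

Derivation:
All 18 rotations (rotation i = S[i:]+S[:i]):
  rot[0] = 02CABB211AA12B10A$
  rot[1] = 2CABB211AA12B10A$0
  rot[2] = CABB211AA12B10A$02
  rot[3] = ABB211AA12B10A$02C
  rot[4] = BB211AA12B10A$02CA
  rot[5] = B211AA12B10A$02CAB
  rot[6] = 211AA12B10A$02CABB
  rot[7] = 11AA12B10A$02CABB2
  rot[8] = 1AA12B10A$02CABB21
  rot[9] = AA12B10A$02CABB211
  rot[10] = A12B10A$02CABB211A
  rot[11] = 12B10A$02CABB211AA
  rot[12] = 2B10A$02CABB211AA1
  rot[13] = B10A$02CABB211AA12
  rot[14] = 10A$02CABB211AA12B
  rot[15] = 0A$02CABB211AA12B1
  rot[16] = A$02CABB211AA12B10
  rot[17] = $02CABB211AA12B10A
Sorted (with $ < everything):
  sorted[0] = $02CABB211AA12B10A  (last char: 'A')
  sorted[1] = 02CABB211AA12B10A$  (last char: '$')
  sorted[2] = 0A$02CABB211AA12B1  (last char: '1')
  sorted[3] = 10A$02CABB211AA12B  (last char: 'B')
  sorted[4] = 11AA12B10A$02CABB2  (last char: '2')
  sorted[5] = 12B10A$02CABB211AA  (last char: 'A')
  sorted[6] = 1AA12B10A$02CABB21  (last char: '1')
  sorted[7] = 211AA12B10A$02CABB  (last char: 'B')
  sorted[8] = 2B10A$02CABB211AA1  (last char: '1')
  sorted[9] = 2CABB211AA12B10A$0  (last char: '0')
  sorted[10] = A$02CABB211AA12B10  (last char: '0')
  sorted[11] = A12B10A$02CABB211A  (last char: 'A')
  sorted[12] = AA12B10A$02CABB211  (last char: '1')
  sorted[13] = ABB211AA12B10A$02C  (last char: 'C')
  sorted[14] = B10A$02CABB211AA12  (last char: '2')
  sorted[15] = B211AA12B10A$02CAB  (last char: 'B')
  sorted[16] = BB211AA12B10A$02CA  (last char: 'A')
  sorted[17] = CABB211AA12B10A$02  (last char: '2')
Last column: A$1B2A1B100A1C2BA2
Original string S is at sorted index 1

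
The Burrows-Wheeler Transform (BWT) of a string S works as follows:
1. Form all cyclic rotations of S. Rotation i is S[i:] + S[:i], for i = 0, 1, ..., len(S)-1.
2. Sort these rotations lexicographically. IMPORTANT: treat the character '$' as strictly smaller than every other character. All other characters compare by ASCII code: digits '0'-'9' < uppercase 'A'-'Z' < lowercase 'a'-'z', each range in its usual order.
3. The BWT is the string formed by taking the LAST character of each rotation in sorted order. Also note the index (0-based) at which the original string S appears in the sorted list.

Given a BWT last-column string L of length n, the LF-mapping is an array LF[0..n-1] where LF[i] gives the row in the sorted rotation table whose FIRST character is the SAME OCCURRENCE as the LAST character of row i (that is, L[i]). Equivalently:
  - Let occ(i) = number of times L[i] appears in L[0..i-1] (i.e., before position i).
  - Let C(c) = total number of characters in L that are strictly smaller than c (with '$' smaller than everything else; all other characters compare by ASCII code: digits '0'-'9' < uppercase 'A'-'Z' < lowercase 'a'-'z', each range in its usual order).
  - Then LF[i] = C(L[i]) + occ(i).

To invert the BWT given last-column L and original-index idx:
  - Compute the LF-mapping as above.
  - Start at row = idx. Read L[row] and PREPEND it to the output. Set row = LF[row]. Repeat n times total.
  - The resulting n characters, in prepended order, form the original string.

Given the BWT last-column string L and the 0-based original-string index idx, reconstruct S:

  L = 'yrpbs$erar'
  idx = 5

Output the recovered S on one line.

Answer: raspberry$

Derivation:
LF mapping: 9 5 4 2 8 0 3 6 1 7
Walk LF starting at row 5, prepending L[row]:
  step 1: row=5, L[5]='$', prepend. Next row=LF[5]=0
  step 2: row=0, L[0]='y', prepend. Next row=LF[0]=9
  step 3: row=9, L[9]='r', prepend. Next row=LF[9]=7
  step 4: row=7, L[7]='r', prepend. Next row=LF[7]=6
  step 5: row=6, L[6]='e', prepend. Next row=LF[6]=3
  step 6: row=3, L[3]='b', prepend. Next row=LF[3]=2
  step 7: row=2, L[2]='p', prepend. Next row=LF[2]=4
  step 8: row=4, L[4]='s', prepend. Next row=LF[4]=8
  step 9: row=8, L[8]='a', prepend. Next row=LF[8]=1
  step 10: row=1, L[1]='r', prepend. Next row=LF[1]=5
Reversed output: raspberry$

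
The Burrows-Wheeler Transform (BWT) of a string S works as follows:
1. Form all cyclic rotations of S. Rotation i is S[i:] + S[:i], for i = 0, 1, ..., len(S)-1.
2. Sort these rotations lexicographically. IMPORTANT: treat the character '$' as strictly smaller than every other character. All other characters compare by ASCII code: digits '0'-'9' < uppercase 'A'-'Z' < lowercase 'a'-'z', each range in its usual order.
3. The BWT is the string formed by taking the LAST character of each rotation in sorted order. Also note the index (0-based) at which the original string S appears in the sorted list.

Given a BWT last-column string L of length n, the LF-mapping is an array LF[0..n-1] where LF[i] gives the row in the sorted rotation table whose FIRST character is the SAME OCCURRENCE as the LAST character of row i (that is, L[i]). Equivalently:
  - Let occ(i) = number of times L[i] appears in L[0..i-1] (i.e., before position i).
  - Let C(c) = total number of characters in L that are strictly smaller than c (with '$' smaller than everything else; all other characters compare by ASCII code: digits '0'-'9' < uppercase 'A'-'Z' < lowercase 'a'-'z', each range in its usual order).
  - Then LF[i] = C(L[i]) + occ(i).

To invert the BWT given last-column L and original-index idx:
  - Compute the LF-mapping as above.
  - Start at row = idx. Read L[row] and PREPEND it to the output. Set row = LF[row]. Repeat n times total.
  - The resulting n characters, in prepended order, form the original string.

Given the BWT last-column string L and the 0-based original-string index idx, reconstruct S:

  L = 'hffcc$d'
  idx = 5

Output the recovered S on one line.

Answer: fcfcdh$

Derivation:
LF mapping: 6 4 5 1 2 0 3
Walk LF starting at row 5, prepending L[row]:
  step 1: row=5, L[5]='$', prepend. Next row=LF[5]=0
  step 2: row=0, L[0]='h', prepend. Next row=LF[0]=6
  step 3: row=6, L[6]='d', prepend. Next row=LF[6]=3
  step 4: row=3, L[3]='c', prepend. Next row=LF[3]=1
  step 5: row=1, L[1]='f', prepend. Next row=LF[1]=4
  step 6: row=4, L[4]='c', prepend. Next row=LF[4]=2
  step 7: row=2, L[2]='f', prepend. Next row=LF[2]=5
Reversed output: fcfcdh$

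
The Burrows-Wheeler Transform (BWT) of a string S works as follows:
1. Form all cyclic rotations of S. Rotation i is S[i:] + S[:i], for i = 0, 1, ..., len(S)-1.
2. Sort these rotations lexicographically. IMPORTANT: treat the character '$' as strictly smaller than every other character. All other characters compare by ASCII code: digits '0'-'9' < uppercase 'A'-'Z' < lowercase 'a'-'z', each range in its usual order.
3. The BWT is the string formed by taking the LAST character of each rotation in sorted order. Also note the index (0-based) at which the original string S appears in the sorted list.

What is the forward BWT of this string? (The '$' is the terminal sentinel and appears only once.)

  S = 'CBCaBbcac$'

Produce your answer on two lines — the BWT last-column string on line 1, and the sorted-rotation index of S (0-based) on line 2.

All 10 rotations (rotation i = S[i:]+S[:i]):
  rot[0] = CBCaBbcac$
  rot[1] = BCaBbcac$C
  rot[2] = CaBbcac$CB
  rot[3] = aBbcac$CBC
  rot[4] = Bbcac$CBCa
  rot[5] = bcac$CBCaB
  rot[6] = cac$CBCaBb
  rot[7] = ac$CBCaBbc
  rot[8] = c$CBCaBbca
  rot[9] = $CBCaBbcac
Sorted (with $ < everything):
  sorted[0] = $CBCaBbcac  (last char: 'c')
  sorted[1] = BCaBbcac$C  (last char: 'C')
  sorted[2] = Bbcac$CBCa  (last char: 'a')
  sorted[3] = CBCaBbcac$  (last char: '$')
  sorted[4] = CaBbcac$CB  (last char: 'B')
  sorted[5] = aBbcac$CBC  (last char: 'C')
  sorted[6] = ac$CBCaBbc  (last char: 'c')
  sorted[7] = bcac$CBCaB  (last char: 'B')
  sorted[8] = c$CBCaBbca  (last char: 'a')
  sorted[9] = cac$CBCaBb  (last char: 'b')
Last column: cCa$BCcBab
Original string S is at sorted index 3

Answer: cCa$BCcBab
3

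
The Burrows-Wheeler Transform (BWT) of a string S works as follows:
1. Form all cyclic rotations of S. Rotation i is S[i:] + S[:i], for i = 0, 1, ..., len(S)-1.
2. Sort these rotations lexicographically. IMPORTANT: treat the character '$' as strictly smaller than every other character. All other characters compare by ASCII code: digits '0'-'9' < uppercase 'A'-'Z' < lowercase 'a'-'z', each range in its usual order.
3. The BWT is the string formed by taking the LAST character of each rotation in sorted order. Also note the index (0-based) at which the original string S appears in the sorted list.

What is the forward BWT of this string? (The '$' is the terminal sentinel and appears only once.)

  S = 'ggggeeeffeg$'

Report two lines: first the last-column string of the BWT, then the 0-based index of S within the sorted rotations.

Answer: ggeeffeeggg$
11

Derivation:
All 12 rotations (rotation i = S[i:]+S[:i]):
  rot[0] = ggggeeeffeg$
  rot[1] = gggeeeffeg$g
  rot[2] = ggeeeffeg$gg
  rot[3] = geeeffeg$ggg
  rot[4] = eeeffeg$gggg
  rot[5] = eeffeg$gggge
  rot[6] = effeg$ggggee
  rot[7] = ffeg$ggggeee
  rot[8] = feg$ggggeeef
  rot[9] = eg$ggggeeeff
  rot[10] = g$ggggeeeffe
  rot[11] = $ggggeeeffeg
Sorted (with $ < everything):
  sorted[0] = $ggggeeeffeg  (last char: 'g')
  sorted[1] = eeeffeg$gggg  (last char: 'g')
  sorted[2] = eeffeg$gggge  (last char: 'e')
  sorted[3] = effeg$ggggee  (last char: 'e')
  sorted[4] = eg$ggggeeeff  (last char: 'f')
  sorted[5] = feg$ggggeeef  (last char: 'f')
  sorted[6] = ffeg$ggggeee  (last char: 'e')
  sorted[7] = g$ggggeeeffe  (last char: 'e')
  sorted[8] = geeeffeg$ggg  (last char: 'g')
  sorted[9] = ggeeeffeg$gg  (last char: 'g')
  sorted[10] = gggeeeffeg$g  (last char: 'g')
  sorted[11] = ggggeeeffeg$  (last char: '$')
Last column: ggeeffeeggg$
Original string S is at sorted index 11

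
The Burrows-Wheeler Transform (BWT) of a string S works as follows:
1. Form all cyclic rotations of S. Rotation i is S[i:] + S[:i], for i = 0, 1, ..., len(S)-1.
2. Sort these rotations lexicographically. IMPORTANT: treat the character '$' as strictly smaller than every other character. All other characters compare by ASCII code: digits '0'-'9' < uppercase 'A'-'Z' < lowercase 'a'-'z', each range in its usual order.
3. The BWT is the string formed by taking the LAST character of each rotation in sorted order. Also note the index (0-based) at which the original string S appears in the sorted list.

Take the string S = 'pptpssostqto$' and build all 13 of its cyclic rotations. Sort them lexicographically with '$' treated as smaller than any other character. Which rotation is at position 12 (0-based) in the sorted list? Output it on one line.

All 13 rotations (rotation i = S[i:]+S[:i]):
  rot[0] = pptpssostqto$
  rot[1] = ptpssostqto$p
  rot[2] = tpssostqto$pp
  rot[3] = pssostqto$ppt
  rot[4] = ssostqto$pptp
  rot[5] = sostqto$pptps
  rot[6] = ostqto$pptpss
  rot[7] = stqto$pptpsso
  rot[8] = tqto$pptpssos
  rot[9] = qto$pptpssost
  rot[10] = to$pptpssostq
  rot[11] = o$pptpssostqt
  rot[12] = $pptpssostqto
Sorted (with $ < everything):
  sorted[0] = $pptpssostqto
  sorted[1] = o$pptpssostqt
  sorted[2] = ostqto$pptpss
  sorted[3] = pptpssostqto$
  sorted[4] = pssostqto$ppt
  sorted[5] = ptpssostqto$p
  sorted[6] = qto$pptpssost
  sorted[7] = sostqto$pptps
  sorted[8] = ssostqto$pptp
  sorted[9] = stqto$pptpsso
  sorted[10] = to$pptpssostq
  sorted[11] = tpssostqto$pp
  sorted[12] = tqto$pptpssos
sorted[12] = tqto$pptpssos

Answer: tqto$pptpssos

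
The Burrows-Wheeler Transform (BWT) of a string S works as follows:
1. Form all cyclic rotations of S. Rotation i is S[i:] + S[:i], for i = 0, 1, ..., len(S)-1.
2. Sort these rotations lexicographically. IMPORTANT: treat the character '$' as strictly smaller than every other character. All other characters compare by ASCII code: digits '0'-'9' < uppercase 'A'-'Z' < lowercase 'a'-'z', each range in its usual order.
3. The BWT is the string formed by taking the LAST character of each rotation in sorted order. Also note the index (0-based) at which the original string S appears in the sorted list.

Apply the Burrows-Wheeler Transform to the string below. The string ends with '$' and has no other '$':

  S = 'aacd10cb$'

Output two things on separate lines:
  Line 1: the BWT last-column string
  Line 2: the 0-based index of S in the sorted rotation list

All 9 rotations (rotation i = S[i:]+S[:i]):
  rot[0] = aacd10cb$
  rot[1] = acd10cb$a
  rot[2] = cd10cb$aa
  rot[3] = d10cb$aac
  rot[4] = 10cb$aacd
  rot[5] = 0cb$aacd1
  rot[6] = cb$aacd10
  rot[7] = b$aacd10c
  rot[8] = $aacd10cb
Sorted (with $ < everything):
  sorted[0] = $aacd10cb  (last char: 'b')
  sorted[1] = 0cb$aacd1  (last char: '1')
  sorted[2] = 10cb$aacd  (last char: 'd')
  sorted[3] = aacd10cb$  (last char: '$')
  sorted[4] = acd10cb$a  (last char: 'a')
  sorted[5] = b$aacd10c  (last char: 'c')
  sorted[6] = cb$aacd10  (last char: '0')
  sorted[7] = cd10cb$aa  (last char: 'a')
  sorted[8] = d10cb$aac  (last char: 'c')
Last column: b1d$ac0ac
Original string S is at sorted index 3

Answer: b1d$ac0ac
3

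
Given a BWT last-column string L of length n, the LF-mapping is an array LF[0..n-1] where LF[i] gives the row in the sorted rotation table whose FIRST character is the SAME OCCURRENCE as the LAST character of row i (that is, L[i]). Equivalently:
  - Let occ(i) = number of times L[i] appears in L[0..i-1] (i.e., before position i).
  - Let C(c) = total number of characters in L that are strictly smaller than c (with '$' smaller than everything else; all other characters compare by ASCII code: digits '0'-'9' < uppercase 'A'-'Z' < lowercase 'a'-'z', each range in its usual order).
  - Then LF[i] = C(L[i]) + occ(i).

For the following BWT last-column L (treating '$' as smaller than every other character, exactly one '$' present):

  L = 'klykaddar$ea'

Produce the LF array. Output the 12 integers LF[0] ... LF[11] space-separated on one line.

Char counts: '$':1, 'a':3, 'd':2, 'e':1, 'k':2, 'l':1, 'r':1, 'y':1
C (first-col start): C('$')=0, C('a')=1, C('d')=4, C('e')=6, C('k')=7, C('l')=9, C('r')=10, C('y')=11
L[0]='k': occ=0, LF[0]=C('k')+0=7+0=7
L[1]='l': occ=0, LF[1]=C('l')+0=9+0=9
L[2]='y': occ=0, LF[2]=C('y')+0=11+0=11
L[3]='k': occ=1, LF[3]=C('k')+1=7+1=8
L[4]='a': occ=0, LF[4]=C('a')+0=1+0=1
L[5]='d': occ=0, LF[5]=C('d')+0=4+0=4
L[6]='d': occ=1, LF[6]=C('d')+1=4+1=5
L[7]='a': occ=1, LF[7]=C('a')+1=1+1=2
L[8]='r': occ=0, LF[8]=C('r')+0=10+0=10
L[9]='$': occ=0, LF[9]=C('$')+0=0+0=0
L[10]='e': occ=0, LF[10]=C('e')+0=6+0=6
L[11]='a': occ=2, LF[11]=C('a')+2=1+2=3

Answer: 7 9 11 8 1 4 5 2 10 0 6 3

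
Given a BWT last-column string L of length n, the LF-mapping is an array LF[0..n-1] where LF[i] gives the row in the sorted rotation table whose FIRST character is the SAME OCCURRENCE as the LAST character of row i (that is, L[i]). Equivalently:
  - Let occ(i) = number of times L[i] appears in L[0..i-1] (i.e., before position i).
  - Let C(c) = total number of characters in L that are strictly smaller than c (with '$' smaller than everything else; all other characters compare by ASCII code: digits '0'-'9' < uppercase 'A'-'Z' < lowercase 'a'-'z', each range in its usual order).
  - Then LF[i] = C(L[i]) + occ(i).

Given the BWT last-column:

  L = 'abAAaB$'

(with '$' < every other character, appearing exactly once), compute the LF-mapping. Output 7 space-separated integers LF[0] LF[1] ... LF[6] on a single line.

Answer: 4 6 1 2 5 3 0

Derivation:
Char counts: '$':1, 'A':2, 'B':1, 'a':2, 'b':1
C (first-col start): C('$')=0, C('A')=1, C('B')=3, C('a')=4, C('b')=6
L[0]='a': occ=0, LF[0]=C('a')+0=4+0=4
L[1]='b': occ=0, LF[1]=C('b')+0=6+0=6
L[2]='A': occ=0, LF[2]=C('A')+0=1+0=1
L[3]='A': occ=1, LF[3]=C('A')+1=1+1=2
L[4]='a': occ=1, LF[4]=C('a')+1=4+1=5
L[5]='B': occ=0, LF[5]=C('B')+0=3+0=3
L[6]='$': occ=0, LF[6]=C('$')+0=0+0=0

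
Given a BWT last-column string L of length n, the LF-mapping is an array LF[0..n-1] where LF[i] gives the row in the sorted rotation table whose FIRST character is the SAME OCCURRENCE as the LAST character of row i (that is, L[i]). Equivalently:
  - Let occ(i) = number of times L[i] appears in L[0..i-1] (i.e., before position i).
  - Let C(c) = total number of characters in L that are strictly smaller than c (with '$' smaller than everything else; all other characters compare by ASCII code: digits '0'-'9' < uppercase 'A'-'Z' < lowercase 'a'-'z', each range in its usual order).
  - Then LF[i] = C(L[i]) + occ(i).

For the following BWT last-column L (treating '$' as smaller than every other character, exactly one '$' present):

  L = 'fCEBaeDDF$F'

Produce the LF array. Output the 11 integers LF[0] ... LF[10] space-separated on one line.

Answer: 10 2 5 1 8 9 3 4 6 0 7

Derivation:
Char counts: '$':1, 'B':1, 'C':1, 'D':2, 'E':1, 'F':2, 'a':1, 'e':1, 'f':1
C (first-col start): C('$')=0, C('B')=1, C('C')=2, C('D')=3, C('E')=5, C('F')=6, C('a')=8, C('e')=9, C('f')=10
L[0]='f': occ=0, LF[0]=C('f')+0=10+0=10
L[1]='C': occ=0, LF[1]=C('C')+0=2+0=2
L[2]='E': occ=0, LF[2]=C('E')+0=5+0=5
L[3]='B': occ=0, LF[3]=C('B')+0=1+0=1
L[4]='a': occ=0, LF[4]=C('a')+0=8+0=8
L[5]='e': occ=0, LF[5]=C('e')+0=9+0=9
L[6]='D': occ=0, LF[6]=C('D')+0=3+0=3
L[7]='D': occ=1, LF[7]=C('D')+1=3+1=4
L[8]='F': occ=0, LF[8]=C('F')+0=6+0=6
L[9]='$': occ=0, LF[9]=C('$')+0=0+0=0
L[10]='F': occ=1, LF[10]=C('F')+1=6+1=7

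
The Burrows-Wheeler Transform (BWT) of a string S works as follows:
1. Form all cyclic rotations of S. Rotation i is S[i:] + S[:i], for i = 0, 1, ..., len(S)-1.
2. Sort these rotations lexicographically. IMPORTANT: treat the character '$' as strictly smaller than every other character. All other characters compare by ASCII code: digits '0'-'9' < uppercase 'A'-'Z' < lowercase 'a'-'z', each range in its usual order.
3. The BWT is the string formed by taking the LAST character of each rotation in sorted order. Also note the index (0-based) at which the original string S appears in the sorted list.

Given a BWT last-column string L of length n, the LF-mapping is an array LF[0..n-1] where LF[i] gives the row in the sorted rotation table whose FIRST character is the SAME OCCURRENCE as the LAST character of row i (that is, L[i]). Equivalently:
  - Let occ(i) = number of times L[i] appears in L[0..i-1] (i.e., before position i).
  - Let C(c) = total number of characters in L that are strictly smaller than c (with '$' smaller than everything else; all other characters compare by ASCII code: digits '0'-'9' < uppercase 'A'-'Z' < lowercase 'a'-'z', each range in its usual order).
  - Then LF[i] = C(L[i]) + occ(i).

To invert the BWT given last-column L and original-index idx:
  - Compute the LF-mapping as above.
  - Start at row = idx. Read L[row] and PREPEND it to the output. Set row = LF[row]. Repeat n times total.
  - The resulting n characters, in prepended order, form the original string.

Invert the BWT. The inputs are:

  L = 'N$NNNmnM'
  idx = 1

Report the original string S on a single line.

Answer: MnmNNNN$

Derivation:
LF mapping: 2 0 3 4 5 6 7 1
Walk LF starting at row 1, prepending L[row]:
  step 1: row=1, L[1]='$', prepend. Next row=LF[1]=0
  step 2: row=0, L[0]='N', prepend. Next row=LF[0]=2
  step 3: row=2, L[2]='N', prepend. Next row=LF[2]=3
  step 4: row=3, L[3]='N', prepend. Next row=LF[3]=4
  step 5: row=4, L[4]='N', prepend. Next row=LF[4]=5
  step 6: row=5, L[5]='m', prepend. Next row=LF[5]=6
  step 7: row=6, L[6]='n', prepend. Next row=LF[6]=7
  step 8: row=7, L[7]='M', prepend. Next row=LF[7]=1
Reversed output: MnmNNNN$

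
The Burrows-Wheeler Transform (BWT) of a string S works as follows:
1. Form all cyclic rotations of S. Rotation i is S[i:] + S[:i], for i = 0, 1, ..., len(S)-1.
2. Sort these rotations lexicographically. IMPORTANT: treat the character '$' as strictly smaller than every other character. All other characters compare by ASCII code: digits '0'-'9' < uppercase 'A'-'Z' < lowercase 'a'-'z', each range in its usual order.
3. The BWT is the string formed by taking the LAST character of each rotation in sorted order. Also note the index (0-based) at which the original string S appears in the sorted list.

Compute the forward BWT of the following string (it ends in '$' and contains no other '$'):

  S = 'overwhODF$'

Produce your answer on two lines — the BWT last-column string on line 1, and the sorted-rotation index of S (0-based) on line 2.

All 10 rotations (rotation i = S[i:]+S[:i]):
  rot[0] = overwhODF$
  rot[1] = verwhODF$o
  rot[2] = erwhODF$ov
  rot[3] = rwhODF$ove
  rot[4] = whODF$over
  rot[5] = hODF$overw
  rot[6] = ODF$overwh
  rot[7] = DF$overwhO
  rot[8] = F$overwhOD
  rot[9] = $overwhODF
Sorted (with $ < everything):
  sorted[0] = $overwhODF  (last char: 'F')
  sorted[1] = DF$overwhO  (last char: 'O')
  sorted[2] = F$overwhOD  (last char: 'D')
  sorted[3] = ODF$overwh  (last char: 'h')
  sorted[4] = erwhODF$ov  (last char: 'v')
  sorted[5] = hODF$overw  (last char: 'w')
  sorted[6] = overwhODF$  (last char: '$')
  sorted[7] = rwhODF$ove  (last char: 'e')
  sorted[8] = verwhODF$o  (last char: 'o')
  sorted[9] = whODF$over  (last char: 'r')
Last column: FODhvw$eor
Original string S is at sorted index 6

Answer: FODhvw$eor
6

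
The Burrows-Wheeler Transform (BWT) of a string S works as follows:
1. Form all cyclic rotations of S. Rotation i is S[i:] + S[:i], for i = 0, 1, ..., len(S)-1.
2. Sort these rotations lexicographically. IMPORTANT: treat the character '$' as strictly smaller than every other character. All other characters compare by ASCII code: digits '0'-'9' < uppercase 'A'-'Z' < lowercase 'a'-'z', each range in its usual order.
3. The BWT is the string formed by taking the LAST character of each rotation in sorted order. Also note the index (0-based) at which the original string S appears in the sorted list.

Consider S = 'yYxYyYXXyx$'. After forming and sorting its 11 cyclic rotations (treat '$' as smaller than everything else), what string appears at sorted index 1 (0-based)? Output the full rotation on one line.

All 11 rotations (rotation i = S[i:]+S[:i]):
  rot[0] = yYxYyYXXyx$
  rot[1] = YxYyYXXyx$y
  rot[2] = xYyYXXyx$yY
  rot[3] = YyYXXyx$yYx
  rot[4] = yYXXyx$yYxY
  rot[5] = YXXyx$yYxYy
  rot[6] = XXyx$yYxYyY
  rot[7] = Xyx$yYxYyYX
  rot[8] = yx$yYxYyYXX
  rot[9] = x$yYxYyYXXy
  rot[10] = $yYxYyYXXyx
Sorted (with $ < everything):
  sorted[0] = $yYxYyYXXyx
  sorted[1] = XXyx$yYxYyY
  sorted[2] = Xyx$yYxYyYX
  sorted[3] = YXXyx$yYxYy
  sorted[4] = YxYyYXXyx$y
  sorted[5] = YyYXXyx$yYx
  sorted[6] = x$yYxYyYXXy
  sorted[7] = xYyYXXyx$yY
  sorted[8] = yYXXyx$yYxY
  sorted[9] = yYxYyYXXyx$
  sorted[10] = yx$yYxYyYXX
sorted[1] = XXyx$yYxYyY

Answer: XXyx$yYxYyY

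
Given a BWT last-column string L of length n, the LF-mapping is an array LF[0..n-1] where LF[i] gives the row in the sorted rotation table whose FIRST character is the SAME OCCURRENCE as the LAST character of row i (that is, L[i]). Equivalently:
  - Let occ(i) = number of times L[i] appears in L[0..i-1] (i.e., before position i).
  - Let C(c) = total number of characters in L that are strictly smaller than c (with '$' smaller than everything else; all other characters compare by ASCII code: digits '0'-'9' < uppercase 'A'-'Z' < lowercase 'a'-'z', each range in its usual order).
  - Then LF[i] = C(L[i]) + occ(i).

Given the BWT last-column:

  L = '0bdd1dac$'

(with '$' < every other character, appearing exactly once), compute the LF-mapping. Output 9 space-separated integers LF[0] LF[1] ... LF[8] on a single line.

Char counts: '$':1, '0':1, '1':1, 'a':1, 'b':1, 'c':1, 'd':3
C (first-col start): C('$')=0, C('0')=1, C('1')=2, C('a')=3, C('b')=4, C('c')=5, C('d')=6
L[0]='0': occ=0, LF[0]=C('0')+0=1+0=1
L[1]='b': occ=0, LF[1]=C('b')+0=4+0=4
L[2]='d': occ=0, LF[2]=C('d')+0=6+0=6
L[3]='d': occ=1, LF[3]=C('d')+1=6+1=7
L[4]='1': occ=0, LF[4]=C('1')+0=2+0=2
L[5]='d': occ=2, LF[5]=C('d')+2=6+2=8
L[6]='a': occ=0, LF[6]=C('a')+0=3+0=3
L[7]='c': occ=0, LF[7]=C('c')+0=5+0=5
L[8]='$': occ=0, LF[8]=C('$')+0=0+0=0

Answer: 1 4 6 7 2 8 3 5 0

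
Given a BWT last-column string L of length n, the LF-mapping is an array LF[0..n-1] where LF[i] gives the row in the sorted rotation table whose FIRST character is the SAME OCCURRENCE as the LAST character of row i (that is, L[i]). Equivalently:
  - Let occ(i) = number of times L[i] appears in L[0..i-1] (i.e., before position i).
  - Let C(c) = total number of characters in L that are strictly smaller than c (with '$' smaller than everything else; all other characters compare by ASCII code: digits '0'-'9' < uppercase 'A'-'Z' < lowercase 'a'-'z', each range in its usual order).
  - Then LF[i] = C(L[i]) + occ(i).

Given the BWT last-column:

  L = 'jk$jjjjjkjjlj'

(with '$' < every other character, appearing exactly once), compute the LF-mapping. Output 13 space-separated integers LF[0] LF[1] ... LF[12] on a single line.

Answer: 1 10 0 2 3 4 5 6 11 7 8 12 9

Derivation:
Char counts: '$':1, 'j':9, 'k':2, 'l':1
C (first-col start): C('$')=0, C('j')=1, C('k')=10, C('l')=12
L[0]='j': occ=0, LF[0]=C('j')+0=1+0=1
L[1]='k': occ=0, LF[1]=C('k')+0=10+0=10
L[2]='$': occ=0, LF[2]=C('$')+0=0+0=0
L[3]='j': occ=1, LF[3]=C('j')+1=1+1=2
L[4]='j': occ=2, LF[4]=C('j')+2=1+2=3
L[5]='j': occ=3, LF[5]=C('j')+3=1+3=4
L[6]='j': occ=4, LF[6]=C('j')+4=1+4=5
L[7]='j': occ=5, LF[7]=C('j')+5=1+5=6
L[8]='k': occ=1, LF[8]=C('k')+1=10+1=11
L[9]='j': occ=6, LF[9]=C('j')+6=1+6=7
L[10]='j': occ=7, LF[10]=C('j')+7=1+7=8
L[11]='l': occ=0, LF[11]=C('l')+0=12+0=12
L[12]='j': occ=8, LF[12]=C('j')+8=1+8=9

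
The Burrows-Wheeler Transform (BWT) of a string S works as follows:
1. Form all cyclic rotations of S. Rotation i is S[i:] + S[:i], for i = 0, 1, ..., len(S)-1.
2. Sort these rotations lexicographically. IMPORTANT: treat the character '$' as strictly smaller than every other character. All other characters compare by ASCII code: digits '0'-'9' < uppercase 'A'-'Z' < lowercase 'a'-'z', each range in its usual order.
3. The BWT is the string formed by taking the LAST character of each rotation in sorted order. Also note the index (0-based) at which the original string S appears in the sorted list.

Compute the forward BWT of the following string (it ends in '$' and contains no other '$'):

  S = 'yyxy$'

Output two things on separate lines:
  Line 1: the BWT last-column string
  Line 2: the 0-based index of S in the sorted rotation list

All 5 rotations (rotation i = S[i:]+S[:i]):
  rot[0] = yyxy$
  rot[1] = yxy$y
  rot[2] = xy$yy
  rot[3] = y$yyx
  rot[4] = $yyxy
Sorted (with $ < everything):
  sorted[0] = $yyxy  (last char: 'y')
  sorted[1] = xy$yy  (last char: 'y')
  sorted[2] = y$yyx  (last char: 'x')
  sorted[3] = yxy$y  (last char: 'y')
  sorted[4] = yyxy$  (last char: '$')
Last column: yyxy$
Original string S is at sorted index 4

Answer: yyxy$
4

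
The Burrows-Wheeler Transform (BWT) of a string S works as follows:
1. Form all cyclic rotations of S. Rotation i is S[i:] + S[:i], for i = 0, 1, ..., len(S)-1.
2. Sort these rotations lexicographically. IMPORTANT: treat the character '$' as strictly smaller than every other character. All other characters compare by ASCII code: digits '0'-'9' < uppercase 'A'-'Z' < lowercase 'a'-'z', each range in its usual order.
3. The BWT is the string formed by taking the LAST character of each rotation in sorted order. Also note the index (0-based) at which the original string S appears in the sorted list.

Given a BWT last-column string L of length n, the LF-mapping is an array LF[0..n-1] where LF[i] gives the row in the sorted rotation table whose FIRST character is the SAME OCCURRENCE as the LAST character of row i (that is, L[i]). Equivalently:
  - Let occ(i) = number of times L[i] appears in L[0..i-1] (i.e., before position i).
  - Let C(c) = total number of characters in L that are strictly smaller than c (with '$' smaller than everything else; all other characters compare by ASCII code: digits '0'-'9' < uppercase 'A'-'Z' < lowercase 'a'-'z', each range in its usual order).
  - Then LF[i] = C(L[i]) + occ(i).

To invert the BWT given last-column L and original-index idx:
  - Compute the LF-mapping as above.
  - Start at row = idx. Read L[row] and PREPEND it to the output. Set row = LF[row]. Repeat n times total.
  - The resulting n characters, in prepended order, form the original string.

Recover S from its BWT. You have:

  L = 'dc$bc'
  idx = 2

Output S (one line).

Answer: cbcd$

Derivation:
LF mapping: 4 2 0 1 3
Walk LF starting at row 2, prepending L[row]:
  step 1: row=2, L[2]='$', prepend. Next row=LF[2]=0
  step 2: row=0, L[0]='d', prepend. Next row=LF[0]=4
  step 3: row=4, L[4]='c', prepend. Next row=LF[4]=3
  step 4: row=3, L[3]='b', prepend. Next row=LF[3]=1
  step 5: row=1, L[1]='c', prepend. Next row=LF[1]=2
Reversed output: cbcd$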